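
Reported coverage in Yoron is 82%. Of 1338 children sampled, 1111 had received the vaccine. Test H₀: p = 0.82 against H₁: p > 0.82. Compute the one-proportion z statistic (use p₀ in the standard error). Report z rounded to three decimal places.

z = 0.985

p̂ = 1111/1338 = 0.83034.
Standard error under H₀: √(0.82×0.18/1338) = 0.01050.
z = (0.83034 − 0.82)/0.01050 = 0.01034/0.01050 = 0.985.
p-value = P(Z > 0.985) ≈ 0.1624.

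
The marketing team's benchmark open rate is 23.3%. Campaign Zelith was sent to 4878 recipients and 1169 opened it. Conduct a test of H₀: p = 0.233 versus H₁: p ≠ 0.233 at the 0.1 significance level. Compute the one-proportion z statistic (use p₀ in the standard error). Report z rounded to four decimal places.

p̂ = 1169/4878 ≈ 0.2396474.
Standard error under H₀: √(0.233×0.767/4878) = 0.0060528.
z = (0.2396474 − 0.233)/0.0060528 = 0.0066474/0.0060528 = 1.0982.
Two-sided p-value ≈ 2·Φ(−1.098) = 0.2721. With α = 0.1, fail to reject H₀.

z = 1.0982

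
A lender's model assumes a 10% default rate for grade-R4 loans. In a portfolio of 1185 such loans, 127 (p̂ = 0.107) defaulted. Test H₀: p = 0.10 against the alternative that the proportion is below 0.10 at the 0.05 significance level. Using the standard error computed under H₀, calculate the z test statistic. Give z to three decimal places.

z = 0.823

p̂ = 127/1185 = 0.10717.
Under H₀, SE = √(0.1·0.9/1185) = √(7.59494e-05) = 0.00871.
z = (0.10717 − 0.1)/0.00871 = 0.00717/0.00871 = 0.823.
p-value = P(Z < 0.823) ≈ 0.7948; since p > α = 0.05, fail to reject H₀.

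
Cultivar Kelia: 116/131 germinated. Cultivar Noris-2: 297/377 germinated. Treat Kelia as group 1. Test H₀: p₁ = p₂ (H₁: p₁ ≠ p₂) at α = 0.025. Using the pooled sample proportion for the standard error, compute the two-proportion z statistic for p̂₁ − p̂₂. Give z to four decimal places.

z = 2.4705

p̂₁ = 116/131 = 0.885496, p̂₂ = 297/377 = 0.787798.
Pooled p̂ = (116+297)/(131+377) = 413/508 = 0.812992.
SE = √(p̂(1−p̂)(1/n₁+1/n₂)) = √(0.812992·0.187008·0.0102861) = √(0.00156386) = 0.039546.
z = (0.885496 − 0.787798)/0.039546 = 0.097698/0.039546 = 2.4705.
p-value = 2·P(Z > 2.471) ≈ 0.0135; since p < α = 0.025, reject H₀.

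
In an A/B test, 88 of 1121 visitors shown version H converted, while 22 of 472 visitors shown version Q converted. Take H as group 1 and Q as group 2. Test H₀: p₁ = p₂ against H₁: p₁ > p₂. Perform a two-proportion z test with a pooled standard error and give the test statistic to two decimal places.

p̂₁ = 88/1121 = 0.0785, p̂₂ = 22/472 = 0.0466.
Pooled p̂ = (88+22)/(1121+472) = 110/1593 = 0.0691.
SE = √(0.0642839 × 0.0030107) = 0.0139.
z = (0.0785 − 0.0466)/0.0139 = 0.0319/0.0139 = 2.29.
p-value = P(Z > 2.292) ≈ 0.0109.

z = 2.29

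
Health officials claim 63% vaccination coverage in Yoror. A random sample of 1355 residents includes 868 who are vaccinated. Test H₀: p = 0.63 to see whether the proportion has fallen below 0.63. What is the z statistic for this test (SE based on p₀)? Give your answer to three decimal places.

p̂ = 868/1355 = 0.64059.
Standard error under H₀: √(0.63×0.37/1355) = 0.01312.
z = (0.64059 − 0.63)/0.01312 = 0.01059/0.01312 = 0.807.

z = 0.807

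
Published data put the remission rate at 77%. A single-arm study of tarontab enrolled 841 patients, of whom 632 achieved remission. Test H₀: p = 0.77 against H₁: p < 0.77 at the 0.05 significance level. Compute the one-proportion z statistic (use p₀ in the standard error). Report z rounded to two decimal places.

z = -1.28

p̂ = 632/841 ≈ 0.7515.
Under H₀, SE = √(0.77·0.23/841) = √(0.000210583) = 0.0145.
z = (0.7515 − 0.77)/0.0145 = -0.0185/0.0145 = -1.28.
p-value = P(Z < -1.276) ≈ 0.1010, so at α = 0.05 we fail to reject H₀.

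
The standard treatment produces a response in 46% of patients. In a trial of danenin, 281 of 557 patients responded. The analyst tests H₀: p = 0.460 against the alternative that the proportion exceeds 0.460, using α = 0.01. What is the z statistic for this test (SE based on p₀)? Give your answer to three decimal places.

p̂ = 281/557 ≈ 0.50449.
Under H₀, SE = √(0.46·0.54/557) = √(0.000445961) = 0.02112.
z = (0.50449 − 0.46)/0.02112 = 0.04449/0.02112 = 2.107.
p-value = P(Z > 2.107) ≈ 0.0176. With α = 0.01, fail to reject H₀.

z = 2.107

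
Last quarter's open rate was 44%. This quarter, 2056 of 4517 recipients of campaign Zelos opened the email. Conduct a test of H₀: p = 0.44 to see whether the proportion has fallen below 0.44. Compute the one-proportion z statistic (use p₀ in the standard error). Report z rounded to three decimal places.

p̂ = 2056/4517 = 0.455169.
Standard error under H₀: √(0.44×0.56/4517) = 0.007386.
z = (0.455169 − 0.44)/0.007386 = 0.015169/0.007386 = 2.054.
p-value = P(Z < 2.054) ≈ 0.9800.

z = 2.054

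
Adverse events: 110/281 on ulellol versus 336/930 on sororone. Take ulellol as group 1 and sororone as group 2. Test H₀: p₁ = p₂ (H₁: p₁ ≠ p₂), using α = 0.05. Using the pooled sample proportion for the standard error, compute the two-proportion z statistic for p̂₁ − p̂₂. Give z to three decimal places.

p̂₁ = 110/281 = 0.39146, p̂₂ = 336/930 = 0.36129.
Pooled p̂ = (110+336)/(281+930) = 446/1211 = 0.36829.
SE = √(p̂(1−p̂)(1/n₁+1/n₂)) = √(0.36829·0.63171·0.00463399) = √(0.00107811) = 0.03283.
z = (0.39146 − 0.36129)/0.03283 = 0.03017/0.03283 = 0.919.
Two-sided p-value ≈ 2·Φ(−0.919) = 0.3582; since p > α = 0.05, fail to reject H₀.

z = 0.919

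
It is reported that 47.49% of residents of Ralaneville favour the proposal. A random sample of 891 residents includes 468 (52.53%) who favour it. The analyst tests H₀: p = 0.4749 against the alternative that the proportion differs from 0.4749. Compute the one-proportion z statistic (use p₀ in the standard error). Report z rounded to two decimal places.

p̂ = 468/891 = 0.52525.
Standard error under H₀: √(0.4749×0.5251/891) = 0.01673.
z = (0.52525 − 0.4749)/0.01673 = 0.05035/0.01673 = 3.01.

z = 3.01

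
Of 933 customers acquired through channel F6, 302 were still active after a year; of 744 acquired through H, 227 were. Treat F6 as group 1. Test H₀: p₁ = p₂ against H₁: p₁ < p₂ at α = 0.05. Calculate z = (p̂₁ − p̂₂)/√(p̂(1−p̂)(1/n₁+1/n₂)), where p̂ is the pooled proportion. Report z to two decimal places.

p̂₁ = 302/933 = 0.32369, p̂₂ = 227/744 = 0.30511.
Pooled p̂ = (302+227)/(933+744) = 529/1677 = 0.31544.
SE = √(p̂(1−p̂)(1/n₁+1/n₂)) = √(0.31544·0.68456·0.0024159) = √(0.000521687) = 0.02284.
z = (0.32369 − 0.30511)/0.02284 = 0.01858/0.02284 = 0.81.
p-value = P(Z < 0.813) ≈ 0.7920; since p > α = 0.05, fail to reject H₀.

z = 0.81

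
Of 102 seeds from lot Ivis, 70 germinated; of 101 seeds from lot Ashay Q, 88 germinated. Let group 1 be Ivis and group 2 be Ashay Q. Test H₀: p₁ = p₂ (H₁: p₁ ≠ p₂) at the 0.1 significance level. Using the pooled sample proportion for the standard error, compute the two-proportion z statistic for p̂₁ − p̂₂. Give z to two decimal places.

p̂₁ = 70/102 ≈ 0.6863, p̂₂ = 88/101 ≈ 0.8713.
Pooled p̂ = (70+88)/(102+101) = 158/203 = 0.7783.
SE = √(0.172535 × 0.0197049) = 0.0583.
z = (0.6863 − 0.8713)/0.0583 = -0.1850/0.0583 = -3.17.
Two-sided p-value ≈ 2·Φ(−3.173) = 0.0015. With α = 0.1, reject H₀.

z = -3.17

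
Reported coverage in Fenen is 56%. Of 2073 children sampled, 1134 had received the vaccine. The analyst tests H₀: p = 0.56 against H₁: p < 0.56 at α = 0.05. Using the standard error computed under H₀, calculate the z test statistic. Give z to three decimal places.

p̂ = 1134/2073 ≈ 0.547033.
Standard error under H₀: √(0.56×0.44/2073) = 0.010902.
z = (0.547033 − 0.56)/0.010902 = -0.012967/0.010902 = -1.189.
p-value = P(Z < -1.189) ≈ 0.1172, so at α = 0.05 we fail to reject H₀.

z = -1.189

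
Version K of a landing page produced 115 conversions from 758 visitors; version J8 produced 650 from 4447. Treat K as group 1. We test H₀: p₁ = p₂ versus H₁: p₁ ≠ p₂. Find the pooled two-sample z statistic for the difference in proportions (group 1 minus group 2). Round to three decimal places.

p̂₁ = 115/758 = 0.15172, p̂₂ = 650/4447 = 0.14617.
Pooled p̂ = (115+650)/(758+4447) = 765/5205 = 0.14697.
SE = √(p̂(1−p̂)(1/n₁+1/n₂)) = √(0.14697·0.85303·0.00154413) = √(0.000193592) = 0.01391.
z = (0.15172 − 0.14617)/0.01391 = 0.00555/0.01391 = 0.399.

z = 0.399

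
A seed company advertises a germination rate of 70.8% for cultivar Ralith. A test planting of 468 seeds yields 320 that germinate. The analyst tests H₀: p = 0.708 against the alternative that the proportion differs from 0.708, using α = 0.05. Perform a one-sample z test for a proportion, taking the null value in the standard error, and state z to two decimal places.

z = -1.15

p̂ = 320/468 = 0.6838.
Under H₀, SE = √(0.708·0.292/468) = √(0.000441744) = 0.0210.
z = (0.6838 − 0.708)/0.0210 = -0.0242/0.0210 = -1.15.
Two-sided p-value ≈ 2·Φ(−1.153) = 0.2488. With α = 0.05, fail to reject H₀.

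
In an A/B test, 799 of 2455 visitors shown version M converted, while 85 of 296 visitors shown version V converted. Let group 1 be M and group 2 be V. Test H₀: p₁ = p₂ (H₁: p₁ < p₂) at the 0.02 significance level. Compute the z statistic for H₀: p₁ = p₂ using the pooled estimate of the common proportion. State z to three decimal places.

z = 1.333

p̂₁ = 799/2455 = 0.32546, p̂₂ = 85/296 = 0.28716.
Pooled p̂ = (799+85)/(2455+296) = 884/2751 = 0.32134.
SE = √(p̂(1−p̂)(1/n₁+1/n₂)) = √(0.32134·0.67866·0.00378571) = √(0.000825587) = 0.02873.
z = (0.32546 − 0.28716)/0.02873 = 0.03830/0.02873 = 1.333.
p-value = P(Z < 1.333) ≈ 0.9087; since p > α = 0.02, fail to reject H₀.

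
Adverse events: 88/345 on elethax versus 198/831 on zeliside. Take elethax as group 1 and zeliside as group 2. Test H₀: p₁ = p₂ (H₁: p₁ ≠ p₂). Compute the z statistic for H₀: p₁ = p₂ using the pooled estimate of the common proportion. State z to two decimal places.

p̂₁ = 88/345 ≈ 0.2551, p̂₂ = 198/831 ≈ 0.2383.
Pooled p̂ = (88+198)/(345+831) = 286/1176 = 0.2432.
SE = √(0.184052 × 0.00410192) = 0.0275.
z = (0.2551 − 0.2383)/0.0275 = 0.0168/0.0275 = 0.61.

z = 0.61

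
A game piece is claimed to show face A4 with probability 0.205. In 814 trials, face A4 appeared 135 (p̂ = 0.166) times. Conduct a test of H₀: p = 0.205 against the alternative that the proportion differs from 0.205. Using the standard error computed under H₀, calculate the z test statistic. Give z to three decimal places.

p̂ = 135/814 ≈ 0.16585.
Standard error under H₀: √(0.205×0.795/814) = 0.01415.
z = (0.16585 − 0.205)/0.01415 = -0.03915/0.01415 = -2.767.
p-value = 2·P(Z > 2.767) ≈ 0.0057.

z = -2.767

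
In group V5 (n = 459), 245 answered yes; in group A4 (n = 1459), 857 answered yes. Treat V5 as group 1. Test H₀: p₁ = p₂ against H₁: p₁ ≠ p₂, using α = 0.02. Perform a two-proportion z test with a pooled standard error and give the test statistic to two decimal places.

z = -2.03

p̂₁ = 245/459 ≈ 0.53377, p̂₂ = 857/1459 ≈ 0.58739.
Pooled p̂ = (245+857)/(459+1459) = 1102/1918 = 0.57456.
SE = √(p̂(1−p̂)(1/n₁+1/n₂)) = √(0.57456·0.42544·0.00286405) = √(0.000700092) = 0.02646.
z = (0.53377 − 0.58739)/0.02646 = -0.05362/0.02646 = -2.03.
Two-sided p-value ≈ 2·Φ(−2.026) = 0.0427; since p > α = 0.02, fail to reject H₀.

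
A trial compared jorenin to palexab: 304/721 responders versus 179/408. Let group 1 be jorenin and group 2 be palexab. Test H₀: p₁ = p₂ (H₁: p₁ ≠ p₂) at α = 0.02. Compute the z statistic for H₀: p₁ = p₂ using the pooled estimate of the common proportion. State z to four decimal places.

p̂₁ = 304/721 = 0.421637, p̂₂ = 179/408 = 0.438725.
Pooled p̂ = (304+179)/(721+408) = 483/1129 = 0.427812.
SE = √(p̂(1−p̂)(1/n₁+1/n₂)) = √(0.427812·0.572188·0.00383794) = √(0.000939486) = 0.030651.
z = (0.421637 − 0.438725)/0.030651 = -0.017088/0.030651 = -0.5575.
p-value = 2·P(Z > 0.558) ≈ 0.5772. With α = 0.02, fail to reject H₀.

z = -0.5575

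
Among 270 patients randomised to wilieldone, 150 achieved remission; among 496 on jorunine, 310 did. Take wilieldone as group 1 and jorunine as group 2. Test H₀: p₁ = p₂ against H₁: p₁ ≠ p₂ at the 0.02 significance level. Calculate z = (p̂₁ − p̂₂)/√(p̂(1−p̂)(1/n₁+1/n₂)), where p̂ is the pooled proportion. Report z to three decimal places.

p̂₁ = 150/270 ≈ 0.55556, p̂₂ = 310/496 ≈ 0.62500.
Pooled p̂ = (150+310)/(270+496) = 460/766 = 0.60052.
SE = √(0.239895 × 0.00571983) = 0.03704.
z = (0.55556 − 0.62500)/0.03704 = -0.06944/0.03704 = -1.875.
p-value = 2·P(Z > 1.875) ≈ 0.0608; since p > α = 0.02, fail to reject H₀.

z = -1.875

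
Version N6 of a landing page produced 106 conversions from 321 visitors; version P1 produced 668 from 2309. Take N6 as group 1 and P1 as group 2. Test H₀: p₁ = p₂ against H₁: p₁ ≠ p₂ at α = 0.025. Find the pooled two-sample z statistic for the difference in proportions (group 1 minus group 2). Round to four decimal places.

z = 1.5072

p̂₁ = 106/321 ≈ 0.330218, p̂₂ = 668/2309 ≈ 0.289303.
Pooled p̂ = (106+668)/(321+2309) = 774/2630 = 0.294297.
SE = √(p̂(1−p̂)(1/n₁+1/n₂)) = √(0.294297·0.705703·0.00354835) = √(0.000736944) = 0.027147.
z = (0.330218 − 0.289303)/0.027147 = 0.040915/0.027147 = 1.5072.
Two-sided p-value ≈ 2·Φ(−1.507) = 0.1318, so at α = 0.025 we fail to reject H₀.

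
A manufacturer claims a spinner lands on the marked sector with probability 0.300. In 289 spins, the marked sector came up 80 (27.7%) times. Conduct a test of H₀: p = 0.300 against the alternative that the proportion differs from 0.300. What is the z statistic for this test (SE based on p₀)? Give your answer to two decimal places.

z = -0.86

p̂ = 80/289 = 0.2768.
Standard error under H₀: √(0.3×0.7/289) = 0.0270.
z = (0.2768 − 0.3)/0.0270 = -0.0232/0.0270 = -0.86.
p-value = 2·P(Z > 0.860) ≈ 0.3898.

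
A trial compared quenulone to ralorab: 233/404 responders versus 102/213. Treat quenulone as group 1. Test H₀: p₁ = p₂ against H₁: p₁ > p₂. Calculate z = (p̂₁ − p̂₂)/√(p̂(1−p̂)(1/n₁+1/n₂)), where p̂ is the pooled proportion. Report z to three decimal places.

z = 2.320

p̂₁ = 233/404 ≈ 0.57673, p̂₂ = 102/213 ≈ 0.47887.
Pooled p̂ = (233+102)/(404+213) = 335/617 = 0.54295.
SE = √(p̂(1−p̂)(1/n₁+1/n₂)) = √(0.54295·0.45705·0.00717008) = √(0.00177929) = 0.04218.
z = (0.57673 − 0.47887)/0.04218 = 0.09786/0.04218 = 2.320.
p-value = P(Z > 2.320) ≈ 0.0102.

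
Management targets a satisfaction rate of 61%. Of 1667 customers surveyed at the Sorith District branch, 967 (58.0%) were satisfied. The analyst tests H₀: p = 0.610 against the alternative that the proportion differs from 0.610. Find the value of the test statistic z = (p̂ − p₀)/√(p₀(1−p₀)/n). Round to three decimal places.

z = -2.504

p̂ = 967/1667 ≈ 0.58008.
SE = √(p₀(1−p₀)/n) = √(0.2379/1667) = 0.01195.
z = (0.58008 − 0.61)/0.01195 = -0.02992/0.01195 = -2.504.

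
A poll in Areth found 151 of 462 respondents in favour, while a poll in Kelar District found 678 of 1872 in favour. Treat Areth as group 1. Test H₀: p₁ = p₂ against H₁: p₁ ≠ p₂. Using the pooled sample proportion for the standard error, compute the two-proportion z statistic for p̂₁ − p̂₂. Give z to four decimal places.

p̂₁ = 151/462 ≈ 0.326840, p̂₂ = 678/1872 ≈ 0.362179.
Pooled p̂ = (151+678)/(462+1872) = 829/2334 = 0.355184.
SE = √(0.229028 × 0.00269869) = 0.024861.
z = (0.326840 − 0.362179)/0.024861 = -0.035339/0.024861 = -1.4215.
Two-sided p-value ≈ 2·Φ(−1.421) = 0.1552.

z = -1.4215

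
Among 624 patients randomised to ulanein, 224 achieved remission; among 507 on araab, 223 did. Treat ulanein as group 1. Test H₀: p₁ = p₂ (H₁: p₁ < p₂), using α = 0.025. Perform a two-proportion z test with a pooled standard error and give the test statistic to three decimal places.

p̂₁ = 224/624 ≈ 0.358974, p̂₂ = 223/507 ≈ 0.439842.
Pooled p̂ = (224+223)/(624+507) = 447/1131 = 0.395225.
SE = √(0.239022 × 0.00357495) = 0.029232.
z = (0.358974 − 0.439842)/0.029232 = -0.080868/0.029232 = -2.766.
p-value = P(Z < -2.766) ≈ 0.0028, so at α = 0.025 we reject H₀.

z = -2.766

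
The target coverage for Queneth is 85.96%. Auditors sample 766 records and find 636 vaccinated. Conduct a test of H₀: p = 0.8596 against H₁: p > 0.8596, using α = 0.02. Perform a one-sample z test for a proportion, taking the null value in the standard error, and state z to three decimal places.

z = -2.335

p̂ = 636/766 ≈ 0.83029.
Standard error under H₀: √(0.8596×0.1404/766) = 0.01255.
z = (0.83029 − 0.8596)/0.01255 = -0.02931/0.01255 = -2.335.
p-value = P(Z > -2.335) ≈ 0.9902, so at α = 0.02 we fail to reject H₀.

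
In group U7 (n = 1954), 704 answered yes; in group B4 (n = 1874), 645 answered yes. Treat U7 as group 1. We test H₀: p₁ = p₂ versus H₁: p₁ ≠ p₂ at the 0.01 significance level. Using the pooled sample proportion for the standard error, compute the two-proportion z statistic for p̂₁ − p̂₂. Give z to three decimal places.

p̂₁ = 704/1954 = 0.36029, p̂₂ = 645/1874 = 0.34418.
Pooled p̂ = (704+645)/(1954+1874) = 1349/3828 = 0.35240.
SE = √(0.228215 × 0.00104539) = 0.01545.
z = (0.36029 − 0.34418)/0.01545 = 0.01611/0.01545 = 1.043.
Two-sided p-value ≈ 2·Φ(−1.043) = 0.2972; since p > α = 0.01, fail to reject H₀.

z = 1.043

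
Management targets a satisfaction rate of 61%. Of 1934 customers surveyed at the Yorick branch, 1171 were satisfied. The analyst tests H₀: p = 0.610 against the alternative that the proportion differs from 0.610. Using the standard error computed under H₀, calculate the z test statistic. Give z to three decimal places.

p̂ = 1171/1934 = 0.605481.
Standard error under H₀: √(0.61×0.39/1934) = 0.011091.
z = (0.605481 − 0.61)/0.011091 = -0.004519/0.011091 = -0.407.

z = -0.407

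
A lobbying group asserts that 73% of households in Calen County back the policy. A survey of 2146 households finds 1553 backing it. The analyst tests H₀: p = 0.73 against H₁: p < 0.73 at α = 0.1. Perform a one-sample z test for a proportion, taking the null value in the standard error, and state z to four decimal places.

z = -0.6603

p̂ = 1553/2146 = 0.723672.
Standard error under H₀: √(0.73×0.27/2146) = 0.009584.
z = (0.723672 − 0.73)/0.009584 = -0.006328/0.009584 = -0.6603.
p-value = P(Z < -0.660) ≈ 0.2545; since p > α = 0.1, fail to reject H₀.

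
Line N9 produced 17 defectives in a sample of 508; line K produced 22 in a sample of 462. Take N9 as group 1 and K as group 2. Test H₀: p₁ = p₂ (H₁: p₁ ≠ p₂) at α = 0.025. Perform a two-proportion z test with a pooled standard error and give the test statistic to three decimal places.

p̂₁ = 17/508 ≈ 0.03346, p̂₂ = 22/462 ≈ 0.04762.
Pooled p̂ = (17+22)/(508+462) = 39/970 = 0.04021.
SE = √(p̂(1−p̂)(1/n₁+1/n₂)) = √(0.04021·0.95979·0.00413301) = √(0.000159491) = 0.01263.
z = (0.03346 − 0.04762)/0.01263 = -0.01416/0.01263 = -1.121.
Two-sided p-value ≈ 2·Φ(−1.121) = 0.2624, so at α = 0.025 we fail to reject H₀.

z = -1.121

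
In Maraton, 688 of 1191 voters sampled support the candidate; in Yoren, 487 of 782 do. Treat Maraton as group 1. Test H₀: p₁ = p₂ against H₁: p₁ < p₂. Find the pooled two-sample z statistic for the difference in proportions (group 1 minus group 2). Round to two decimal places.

p̂₁ = 688/1191 = 0.5777, p̂₂ = 487/782 = 0.6228.
Pooled p̂ = (688+487)/(1191+782) = 1175/1973 = 0.5955.
SE = √(0.240872 × 0.0021184) = 0.0226.
z = (0.5777 − 0.6228)/0.0226 = -0.0451/0.0226 = -2.00.

z = -2.00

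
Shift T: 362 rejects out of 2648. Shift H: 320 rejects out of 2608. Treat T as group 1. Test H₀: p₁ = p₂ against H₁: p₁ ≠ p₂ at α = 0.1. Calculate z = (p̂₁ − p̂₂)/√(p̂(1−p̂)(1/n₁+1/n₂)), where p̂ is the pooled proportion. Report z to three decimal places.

z = 1.511

p̂₁ = 362/2648 = 0.13671, p̂₂ = 320/2608 = 0.12270.
Pooled p̂ = (362+320)/(2648+2608) = 682/5256 = 0.12976.
SE = √(0.11292 × 0.000761079) = 0.00927.
z = (0.13671 − 0.12270)/0.00927 = 0.01401/0.00927 = 1.511.
p-value = 2·P(Z > 1.511) ≈ 0.1308; since p > α = 0.1, fail to reject H₀.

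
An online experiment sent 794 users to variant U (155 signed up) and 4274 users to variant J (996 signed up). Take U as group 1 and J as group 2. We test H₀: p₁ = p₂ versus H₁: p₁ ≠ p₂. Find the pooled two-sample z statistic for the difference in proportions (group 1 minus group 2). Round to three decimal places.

p̂₁ = 155/794 ≈ 0.195214, p̂₂ = 996/4274 ≈ 0.233037.
Pooled p̂ = (155+996)/(794+4274) = 1151/5068 = 0.227111.
SE = √(p̂(1−p̂)(1/n₁+1/n₂)) = √(0.227111·0.772889·0.00149342) = √(0.000262142) = 0.016191.
z = (0.195214 − 0.233037)/0.016191 = -0.037823/0.016191 = -2.336.
Two-sided p-value ≈ 2·Φ(−2.336) = 0.0195.

z = -2.336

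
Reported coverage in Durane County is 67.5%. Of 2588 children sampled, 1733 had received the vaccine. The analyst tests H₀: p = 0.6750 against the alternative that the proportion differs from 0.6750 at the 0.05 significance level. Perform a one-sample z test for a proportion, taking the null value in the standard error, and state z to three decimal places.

p̂ = 1733/2588 = 0.66963.
Under H₀, SE = √(0.675·0.325/2588) = √(8.47662e-05) = 0.00921.
z = (0.66963 − 0.675)/0.00921 = -0.00537/0.00921 = -0.583.
p-value = 2·P(Z > 0.583) ≈ 0.5596. With α = 0.05, fail to reject H₀.

z = -0.583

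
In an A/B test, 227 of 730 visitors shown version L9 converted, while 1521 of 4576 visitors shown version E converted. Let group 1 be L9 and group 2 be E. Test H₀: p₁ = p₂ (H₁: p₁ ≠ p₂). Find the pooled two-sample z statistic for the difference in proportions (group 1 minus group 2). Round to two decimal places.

z = -1.14

p̂₁ = 227/730 = 0.3110, p̂₂ = 1521/4576 = 0.3324.
Pooled p̂ = (227+1521)/(730+4576) = 1748/5306 = 0.3294.
SE = √(0.220909 × 0.00158839) = 0.0187.
z = (0.3110 − 0.3324)/0.0187 = -0.0214/0.0187 = -1.14.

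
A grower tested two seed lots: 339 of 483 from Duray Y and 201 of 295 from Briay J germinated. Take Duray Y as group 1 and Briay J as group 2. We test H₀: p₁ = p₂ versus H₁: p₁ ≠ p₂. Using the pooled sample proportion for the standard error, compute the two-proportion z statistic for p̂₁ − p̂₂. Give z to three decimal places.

z = 0.602

p̂₁ = 339/483 ≈ 0.70186, p̂₂ = 201/295 ≈ 0.68136.
Pooled p̂ = (339+201)/(483+295) = 540/778 = 0.69409.
SE = √(p̂(1−p̂)(1/n₁+1/n₂)) = √(0.69409·0.30591·0.00546022) = √(0.00115937) = 0.03405.
z = (0.70186 − 0.68136)/0.03405 = 0.02050/0.03405 = 0.602.
Two-sided p-value ≈ 2·Φ(−0.602) = 0.5470.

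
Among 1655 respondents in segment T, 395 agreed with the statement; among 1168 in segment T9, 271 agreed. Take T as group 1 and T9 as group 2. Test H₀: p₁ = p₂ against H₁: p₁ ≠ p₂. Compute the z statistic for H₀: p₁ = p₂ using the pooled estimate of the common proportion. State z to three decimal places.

p̂₁ = 395/1655 = 0.23867, p̂₂ = 271/1168 = 0.23202.
Pooled p̂ = (395+271)/(1655+1168) = 666/2823 = 0.23592.
SE = √(0.180261 × 0.00146039) = 0.01623.
z = (0.23867 − 0.23202)/0.01623 = 0.00665/0.01623 = 0.410.
p-value = 2·P(Z > 0.410) ≈ 0.6819.

z = 0.410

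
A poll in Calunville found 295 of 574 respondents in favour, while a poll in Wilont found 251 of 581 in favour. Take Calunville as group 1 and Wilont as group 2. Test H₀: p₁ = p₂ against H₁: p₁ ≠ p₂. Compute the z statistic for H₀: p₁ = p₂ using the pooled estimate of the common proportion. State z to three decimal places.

z = 2.788

p̂₁ = 295/574 = 0.513937, p̂₂ = 251/581 = 0.432014.
Pooled p̂ = (295+251)/(574+581) = 546/1155 = 0.472727.
SE = √(0.249256 × 0.00346333) = 0.029381.
z = (0.513937 − 0.432014)/0.029381 = 0.081923/0.029381 = 2.788.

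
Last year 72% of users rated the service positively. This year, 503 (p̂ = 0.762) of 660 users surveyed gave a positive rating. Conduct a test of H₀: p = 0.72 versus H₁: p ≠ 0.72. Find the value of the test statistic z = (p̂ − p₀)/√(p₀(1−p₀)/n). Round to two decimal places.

p̂ = 503/660 ≈ 0.7621.
Standard error under H₀: √(0.72×0.28/660) = 0.0175.
z = (0.7621 − 0.72)/0.0175 = 0.0421/0.0175 = 2.41.

z = 2.41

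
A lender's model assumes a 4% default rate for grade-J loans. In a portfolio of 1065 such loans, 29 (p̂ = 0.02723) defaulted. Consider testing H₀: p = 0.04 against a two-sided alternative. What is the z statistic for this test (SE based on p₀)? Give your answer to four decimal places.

p̂ = 29/1065 ≈ 0.0272300.
Standard error under H₀: √(0.04×0.96/1065) = 0.0060047.
z = (0.0272300 − 0.04)/0.0060047 = -0.0127700/0.0060047 = -2.1267.
p-value = 2·P(Z > 2.127) ≈ 0.0334.

z = -2.1267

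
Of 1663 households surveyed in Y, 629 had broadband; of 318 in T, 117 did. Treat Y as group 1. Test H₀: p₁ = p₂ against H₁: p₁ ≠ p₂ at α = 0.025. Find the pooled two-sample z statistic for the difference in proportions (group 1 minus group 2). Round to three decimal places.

z = 0.348

p̂₁ = 629/1663 = 0.37823, p̂₂ = 117/318 = 0.36792.
Pooled p̂ = (629+117)/(1663+318) = 746/1981 = 0.37658.
SE = √(0.234767 × 0.00374598) = 0.02966.
z = (0.37823 − 0.36792)/0.02966 = 0.01031/0.02966 = 0.348.
Two-sided p-value ≈ 2·Φ(−0.348) = 0.7282. With α = 0.025, fail to reject H₀.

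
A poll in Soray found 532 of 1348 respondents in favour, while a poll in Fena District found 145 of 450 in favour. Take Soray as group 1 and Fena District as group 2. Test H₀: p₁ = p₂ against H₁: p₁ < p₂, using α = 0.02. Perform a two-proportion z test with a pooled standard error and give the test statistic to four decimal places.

p̂₁ = 532/1348 ≈ 0.394659, p̂₂ = 145/450 ≈ 0.322222.
Pooled p̂ = (532+145)/(1348+450) = 677/1798 = 0.376529.
SE = √(0.234755 × 0.00296406) = 0.026379.
z = (0.394659 − 0.322222)/0.026379 = 0.072437/0.026379 = 2.7460.
p-value = P(Z < 2.746) ≈ 0.9970; since p > α = 0.02, fail to reject H₀.

z = 2.7460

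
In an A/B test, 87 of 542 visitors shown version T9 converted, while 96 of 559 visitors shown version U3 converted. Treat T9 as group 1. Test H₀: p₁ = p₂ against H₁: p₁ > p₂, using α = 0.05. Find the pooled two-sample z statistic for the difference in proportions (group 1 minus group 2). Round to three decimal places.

p̂₁ = 87/542 = 0.16052, p̂₂ = 96/559 = 0.17174.
Pooled p̂ = (87+96)/(542+559) = 183/1101 = 0.16621.
SE = √(p̂(1−p̂)(1/n₁+1/n₂)) = √(0.16621·0.83379·0.00363393) = √(0.000503611) = 0.02244.
z = (0.16052 − 0.17174)/0.02244 = -0.01122/0.02244 = -0.500.
p-value = P(Z > -0.500) ≈ 0.6914; since p > α = 0.05, fail to reject H₀.

z = -0.500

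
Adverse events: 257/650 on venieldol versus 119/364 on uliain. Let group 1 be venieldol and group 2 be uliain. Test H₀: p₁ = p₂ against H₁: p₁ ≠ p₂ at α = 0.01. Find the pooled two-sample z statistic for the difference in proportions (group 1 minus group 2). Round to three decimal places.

z = 2.165

p̂₁ = 257/650 ≈ 0.39538, p̂₂ = 119/364 ≈ 0.32692.
Pooled p̂ = (257+119)/(650+364) = 376/1014 = 0.37081.
SE = √(p̂(1−p̂)(1/n₁+1/n₂)) = √(0.37081·0.62919·0.00428571) = √(0.000999898) = 0.03162.
z = (0.39538 − 0.32692)/0.03162 = 0.06846/0.03162 = 2.165.
Two-sided p-value ≈ 2·Φ(−2.165) = 0.0304, so at α = 0.01 we fail to reject H₀.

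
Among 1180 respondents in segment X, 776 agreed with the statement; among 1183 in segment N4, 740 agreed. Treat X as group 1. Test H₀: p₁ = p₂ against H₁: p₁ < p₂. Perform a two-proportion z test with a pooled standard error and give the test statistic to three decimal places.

z = 1.627

p̂₁ = 776/1180 = 0.65763, p̂₂ = 740/1183 = 0.62553.
Pooled p̂ = (776+740)/(1180+1183) = 1516/2363 = 0.64156.
SE = √(0.229962 × 0.00169277) = 0.01973.
z = (0.65763 − 0.62553)/0.01973 = 0.03210/0.01973 = 1.627.
p-value = P(Z < 1.627) ≈ 0.9481.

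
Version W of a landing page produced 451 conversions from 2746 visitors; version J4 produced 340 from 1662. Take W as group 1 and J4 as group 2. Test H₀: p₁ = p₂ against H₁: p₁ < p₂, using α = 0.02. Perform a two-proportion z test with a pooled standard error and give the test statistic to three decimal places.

z = -3.382

p̂₁ = 451/2746 ≈ 0.164239, p̂₂ = 340/1662 ≈ 0.204573.
Pooled p̂ = (451+340)/(2746+1662) = 791/4408 = 0.179446.
SE = √(p̂(1−p̂)(1/n₁+1/n₂)) = √(0.179446·0.820554·0.000965851) = √(0.000142217) = 0.011925.
z = (0.164239 − 0.204573)/0.011925 = -0.040334/0.011925 = -3.382.
p-value = P(Z < -3.382) ≈ 0.0004. With α = 0.02, reject H₀.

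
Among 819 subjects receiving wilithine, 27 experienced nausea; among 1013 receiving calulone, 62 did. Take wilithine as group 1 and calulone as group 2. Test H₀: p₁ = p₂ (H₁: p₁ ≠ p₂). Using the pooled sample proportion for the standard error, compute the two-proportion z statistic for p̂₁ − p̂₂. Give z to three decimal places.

p̂₁ = 27/819 = 0.03297, p̂₂ = 62/1013 = 0.06120.
Pooled p̂ = (27+62)/(819+1013) = 89/1832 = 0.04858.
SE = √(0.0462207 × 0.00220817) = 0.01010.
z = (0.03297 − 0.06120)/0.01010 = -0.02823/0.01010 = -2.795.
p-value = 2·P(Z > 2.795) ≈ 0.0052.

z = -2.795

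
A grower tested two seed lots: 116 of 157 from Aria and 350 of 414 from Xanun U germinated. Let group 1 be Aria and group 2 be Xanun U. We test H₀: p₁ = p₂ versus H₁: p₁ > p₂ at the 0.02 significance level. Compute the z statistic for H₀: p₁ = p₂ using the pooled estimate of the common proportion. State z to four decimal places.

z = -2.9347

p̂₁ = 116/157 = 0.738854, p̂₂ = 350/414 = 0.845411.
Pooled p̂ = (116+350)/(157+414) = 466/571 = 0.816112.
SE = √(0.150073 × 0.00878489) = 0.036309.
z = (0.738854 − 0.845411)/0.036309 = -0.106557/0.036309 = -2.9347.
p-value = P(Z > -2.935) ≈ 0.9983; since p > α = 0.02, fail to reject H₀.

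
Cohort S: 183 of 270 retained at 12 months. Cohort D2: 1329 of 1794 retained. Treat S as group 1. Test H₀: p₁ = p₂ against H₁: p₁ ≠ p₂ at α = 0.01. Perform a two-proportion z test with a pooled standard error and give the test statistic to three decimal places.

p̂₁ = 183/270 ≈ 0.67778, p̂₂ = 1329/1794 ≈ 0.74080.
Pooled p̂ = (183+1329)/(270+1794) = 1512/2064 = 0.73256.
SE = √(p̂(1−p̂)(1/n₁+1/n₂)) = √(0.73256·0.26744·0.00426112) = √(0.000834824) = 0.02889.
z = (0.67778 − 0.74080)/0.02889 = -0.06302/0.02889 = -2.181.
Two-sided p-value ≈ 2·Φ(−2.181) = 0.0292, so at α = 0.01 we fail to reject H₀.

z = -2.181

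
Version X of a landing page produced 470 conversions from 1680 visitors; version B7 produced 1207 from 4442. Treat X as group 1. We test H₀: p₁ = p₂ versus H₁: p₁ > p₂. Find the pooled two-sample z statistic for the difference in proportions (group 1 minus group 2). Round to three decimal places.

z = 0.629

p̂₁ = 470/1680 ≈ 0.279762, p̂₂ = 1207/4442 ≈ 0.271724.
Pooled p̂ = (470+1207)/(1680+4442) = 1677/6122 = 0.273930.
SE = √(p̂(1−p̂)(1/n₁+1/n₂)) = √(0.273930·0.726070·0.000820362) = √(0.000163164) = 0.012774.
z = (0.279762 − 0.271724)/0.012774 = 0.008038/0.012774 = 0.629.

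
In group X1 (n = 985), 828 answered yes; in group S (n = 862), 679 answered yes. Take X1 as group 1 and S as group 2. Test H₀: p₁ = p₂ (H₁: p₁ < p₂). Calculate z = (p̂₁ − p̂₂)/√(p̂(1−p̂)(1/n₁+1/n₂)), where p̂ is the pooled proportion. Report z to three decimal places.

p̂₁ = 828/985 ≈ 0.840609, p̂₂ = 679/862 ≈ 0.787703.
Pooled p̂ = (828+679)/(985+862) = 1507/1847 = 0.815918.
SE = √(0.150196 × 0.00217532) = 0.018076.
z = (0.840609 − 0.787703)/0.018076 = 0.052906/0.018076 = 2.927.

z = 2.927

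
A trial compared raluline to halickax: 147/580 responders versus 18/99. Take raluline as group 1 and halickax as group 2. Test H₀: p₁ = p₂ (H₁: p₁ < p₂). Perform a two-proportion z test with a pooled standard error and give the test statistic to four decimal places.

p̂₁ = 147/580 = 0.253448, p̂₂ = 18/99 = 0.181818.
Pooled p̂ = (147+18)/(580+99) = 165/679 = 0.243004.
SE = √(0.183953 × 0.0118251) = 0.046640.
z = (0.253448 − 0.181818)/0.046640 = 0.071630/0.046640 = 1.5358.

z = 1.5358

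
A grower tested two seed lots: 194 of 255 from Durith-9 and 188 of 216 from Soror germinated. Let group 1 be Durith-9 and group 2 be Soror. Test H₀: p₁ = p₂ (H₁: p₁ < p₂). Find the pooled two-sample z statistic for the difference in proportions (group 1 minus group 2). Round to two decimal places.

z = -3.03

p̂₁ = 194/255 = 0.7608, p̂₂ = 188/216 = 0.8704.
Pooled p̂ = (194+188)/(255+216) = 382/471 = 0.8110.
SE = √(p̂(1−p̂)(1/n₁+1/n₂)) = √(0.8110·0.1890·0.0085512) = √(0.0013105) = 0.0362.
z = (0.7608 − 0.8704)/0.0362 = -0.1096/0.0362 = -3.03.
p-value = P(Z < -3.027) ≈ 0.0012.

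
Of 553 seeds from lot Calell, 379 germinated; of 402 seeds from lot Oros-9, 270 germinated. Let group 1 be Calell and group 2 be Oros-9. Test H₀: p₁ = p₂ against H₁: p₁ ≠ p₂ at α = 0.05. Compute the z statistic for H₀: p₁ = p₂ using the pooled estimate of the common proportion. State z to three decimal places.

z = 0.448

p̂₁ = 379/553 = 0.68535, p̂₂ = 270/402 = 0.67164.
Pooled p̂ = (379+270)/(553+402) = 649/955 = 0.67958.
SE = √(0.217751 × 0.00429588) = 0.03058.
z = (0.68535 − 0.67164)/0.03058 = 0.01371/0.03058 = 0.448.
p-value = 2·P(Z > 0.448) ≈ 0.6539. With α = 0.05, fail to reject H₀.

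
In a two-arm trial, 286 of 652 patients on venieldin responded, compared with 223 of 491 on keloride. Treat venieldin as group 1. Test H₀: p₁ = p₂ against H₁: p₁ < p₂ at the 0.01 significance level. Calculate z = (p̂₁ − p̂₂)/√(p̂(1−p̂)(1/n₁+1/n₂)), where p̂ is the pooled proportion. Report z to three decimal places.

z = -0.523

p̂₁ = 286/652 = 0.43865, p̂₂ = 223/491 = 0.45418.
Pooled p̂ = (286+223)/(652+491) = 509/1143 = 0.44532.
SE = √(p̂(1−p̂)(1/n₁+1/n₂)) = √(0.44532·0.55468·0.0035704) = √(0.000881925) = 0.02970.
z = (0.43865 − 0.45418)/0.02970 = -0.01553/0.02970 = -0.523.
p-value = P(Z < -0.523) ≈ 0.3006; since p > α = 0.01, fail to reject H₀.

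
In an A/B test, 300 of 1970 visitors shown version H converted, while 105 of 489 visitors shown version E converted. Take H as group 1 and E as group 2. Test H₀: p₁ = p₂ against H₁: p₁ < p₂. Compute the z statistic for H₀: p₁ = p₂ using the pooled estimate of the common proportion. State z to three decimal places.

p̂₁ = 300/1970 ≈ 0.15228, p̂₂ = 105/489 ≈ 0.21472.
Pooled p̂ = (300+105)/(1970+489) = 405/2459 = 0.16470.
SE = √(p̂(1−p̂)(1/n₁+1/n₂)) = √(0.16470·0.83530·0.0025526) = √(0.000351174) = 0.01874.
z = (0.15228 − 0.21472)/0.01874 = -0.06244/0.01874 = -3.332.
p-value = P(Z < -3.332) ≈ 0.0004.

z = -3.332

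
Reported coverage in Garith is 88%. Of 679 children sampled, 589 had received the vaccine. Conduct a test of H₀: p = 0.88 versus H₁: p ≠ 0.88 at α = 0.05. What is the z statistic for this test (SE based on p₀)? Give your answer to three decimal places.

p̂ = 589/679 ≈ 0.86745.
Standard error under H₀: √(0.88×0.12/679) = 0.01247.
z = (0.86745 − 0.88)/0.01247 = -0.01255/0.01247 = -1.006.
p-value = 2·P(Z > 1.006) ≈ 0.3143; since p > α = 0.05, fail to reject H₀.

z = -1.006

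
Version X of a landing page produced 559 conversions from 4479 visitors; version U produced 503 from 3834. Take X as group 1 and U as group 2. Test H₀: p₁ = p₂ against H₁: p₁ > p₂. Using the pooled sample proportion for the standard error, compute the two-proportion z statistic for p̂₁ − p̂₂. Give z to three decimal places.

z = -0.870

p̂₁ = 559/4479 ≈ 0.124805, p̂₂ = 503/3834 ≈ 0.131195.
Pooled p̂ = (559+503)/(4479+3834) = 1062/8313 = 0.127752.
SE = √(0.111431 × 0.000484088) = 0.007345.
z = (0.124805 − 0.131195)/0.007345 = -0.006390/0.007345 = -0.870.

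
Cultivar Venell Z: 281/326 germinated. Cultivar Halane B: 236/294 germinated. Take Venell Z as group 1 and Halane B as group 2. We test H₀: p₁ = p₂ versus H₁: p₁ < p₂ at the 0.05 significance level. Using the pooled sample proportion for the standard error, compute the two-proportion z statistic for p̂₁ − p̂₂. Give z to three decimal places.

p̂₁ = 281/326 = 0.86196, p̂₂ = 236/294 = 0.80272.
Pooled p̂ = (281+236)/(326+294) = 517/620 = 0.83387.
SE = √(p̂(1−p̂)(1/n₁+1/n₂)) = √(0.83387·0.16613·0.00646885) = √(0.00089613) = 0.02994.
z = (0.86196 − 0.80272)/0.02994 = 0.05924/0.02994 = 1.979.
p-value = P(Z < 1.979) ≈ 0.9761. With α = 0.05, fail to reject H₀.

z = 1.979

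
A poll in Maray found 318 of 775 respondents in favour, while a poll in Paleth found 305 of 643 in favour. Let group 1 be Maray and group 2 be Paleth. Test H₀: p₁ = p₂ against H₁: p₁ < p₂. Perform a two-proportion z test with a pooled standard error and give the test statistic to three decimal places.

p̂₁ = 318/775 = 0.410323, p̂₂ = 305/643 = 0.474339.
Pooled p̂ = (318+305)/(775+643) = 623/1418 = 0.439351.
SE = √(p̂(1−p̂)(1/n₁+1/n₂)) = √(0.439351·0.560649·0.00284553) = √(0.000700916) = 0.026475.
z = (0.410323 − 0.474339)/0.026475 = -0.064016/0.026475 = -2.418.
p-value = P(Z < -2.418) ≈ 0.0078.

z = -2.418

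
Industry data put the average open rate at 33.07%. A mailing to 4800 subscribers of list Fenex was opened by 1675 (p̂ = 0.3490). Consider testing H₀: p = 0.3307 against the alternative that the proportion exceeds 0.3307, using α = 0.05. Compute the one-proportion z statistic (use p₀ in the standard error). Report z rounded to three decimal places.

p̂ = 1675/4800 ≈ 0.34896.
Under H₀, SE = √(0.3307·0.6693/4800) = √(4.6112e-05) = 0.00679.
z = (0.34896 − 0.3307)/0.00679 = 0.01826/0.00679 = 2.689.
p-value = P(Z > 2.689) ≈ 0.0036; since p < α = 0.05, reject H₀.

z = 2.689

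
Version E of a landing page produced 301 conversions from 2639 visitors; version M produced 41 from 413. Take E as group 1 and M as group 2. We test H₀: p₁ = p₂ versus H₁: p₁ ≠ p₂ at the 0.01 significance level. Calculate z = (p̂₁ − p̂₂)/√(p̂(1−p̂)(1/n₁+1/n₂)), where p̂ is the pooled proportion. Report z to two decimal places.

p̂₁ = 301/2639 ≈ 0.1141, p̂₂ = 41/413 ≈ 0.0993.
Pooled p̂ = (301+41)/(2639+413) = 342/3052 = 0.1121.
SE = √(0.0995007 × 0.00280024) = 0.0167.
z = (0.1141 − 0.0993)/0.0167 = 0.0148/0.0167 = 0.89.
p-value = 2·P(Z > 0.886) ≈ 0.3758, so at α = 0.01 we fail to reject H₀.

z = 0.89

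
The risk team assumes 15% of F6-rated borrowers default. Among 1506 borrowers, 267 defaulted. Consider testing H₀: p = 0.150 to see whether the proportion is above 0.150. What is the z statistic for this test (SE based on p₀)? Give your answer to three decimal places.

z = 2.966

p̂ = 267/1506 ≈ 0.17729.
Standard error under H₀: √(0.15×0.85/1506) = 0.00920.
z = (0.17729 − 0.15)/0.00920 = 0.02729/0.00920 = 2.966.
p-value = P(Z > 2.966) ≈ 0.0015.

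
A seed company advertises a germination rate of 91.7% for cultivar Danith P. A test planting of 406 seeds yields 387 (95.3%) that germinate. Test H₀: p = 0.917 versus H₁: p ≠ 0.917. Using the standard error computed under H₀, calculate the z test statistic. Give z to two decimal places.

z = 2.64

p̂ = 387/406 = 0.9532.
SE = √(p₀(1−p₀)/n) = √(0.076111/406) = 0.0137.
z = (0.9532 − 0.917)/0.0137 = 0.0362/0.0137 = 2.64.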